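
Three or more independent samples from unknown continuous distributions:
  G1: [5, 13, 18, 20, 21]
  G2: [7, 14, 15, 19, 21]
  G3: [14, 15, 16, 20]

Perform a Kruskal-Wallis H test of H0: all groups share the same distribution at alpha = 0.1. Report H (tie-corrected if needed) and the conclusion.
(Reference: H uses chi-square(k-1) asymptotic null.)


Step 1: Combine all N = 14 observations and assign midranks.
sorted (value, group, rank): (5,G1,1), (7,G2,2), (13,G1,3), (14,G2,4.5), (14,G3,4.5), (15,G2,6.5), (15,G3,6.5), (16,G3,8), (18,G1,9), (19,G2,10), (20,G1,11.5), (20,G3,11.5), (21,G1,13.5), (21,G2,13.5)
Step 2: Sum ranks within each group.
R_1 = 38 (n_1 = 5)
R_2 = 36.5 (n_2 = 5)
R_3 = 30.5 (n_3 = 4)
Step 3: H = 12/(N(N+1)) * sum(R_i^2/n_i) - 3(N+1)
     = 12/(14*15) * (38^2/5 + 36.5^2/5 + 30.5^2/4) - 3*15
     = 0.057143 * 787.812 - 45
     = 0.017857.
Step 4: Ties present; correction factor C = 1 - 24/(14^3 - 14) = 0.991209. Corrected H = 0.017857 / 0.991209 = 0.018016.
Step 5: Under H0, H ~ chi^2(2); p-value = 0.991033.
Step 6: alpha = 0.1. fail to reject H0.

H = 0.0180, df = 2, p = 0.991033, fail to reject H0.


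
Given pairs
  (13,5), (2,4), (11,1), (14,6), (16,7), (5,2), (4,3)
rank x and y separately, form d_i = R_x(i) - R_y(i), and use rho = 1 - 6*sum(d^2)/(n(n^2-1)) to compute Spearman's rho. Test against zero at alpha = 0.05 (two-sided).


Step 1: Rank x and y separately (midranks; no ties here).
rank(x): 13->5, 2->1, 11->4, 14->6, 16->7, 5->3, 4->2
rank(y): 5->5, 4->4, 1->1, 6->6, 7->7, 2->2, 3->3
Step 2: d_i = R_x(i) - R_y(i); compute d_i^2.
  (5-5)^2=0, (1-4)^2=9, (4-1)^2=9, (6-6)^2=0, (7-7)^2=0, (3-2)^2=1, (2-3)^2=1
sum(d^2) = 20.
Step 3: rho = 1 - 6*20 / (7*(7^2 - 1)) = 1 - 120/336 = 0.642857.
Step 4: Under H0, t = rho * sqrt((n-2)/(1-rho^2)) = 1.8766 ~ t(5).
Step 5: Two-sided p-value from the t-distribution with 5 df = 0.119392.
Step 6: alpha = 0.05. fail to reject H0.

rho = 0.6429, p = 0.119392, fail to reject H0 at alpha = 0.05.


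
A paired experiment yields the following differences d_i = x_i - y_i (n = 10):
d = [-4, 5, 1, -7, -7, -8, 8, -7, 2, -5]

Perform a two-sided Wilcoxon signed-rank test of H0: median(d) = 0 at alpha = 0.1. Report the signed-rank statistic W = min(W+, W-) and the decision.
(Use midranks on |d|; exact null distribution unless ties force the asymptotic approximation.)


Step 1: Drop any zero differences (none here) and take |d_i|.
|d| = [4, 5, 1, 7, 7, 8, 8, 7, 2, 5]
Step 2: Midrank |d_i| (ties get averaged ranks).
ranks: |4|->3, |5|->4.5, |1|->1, |7|->7, |7|->7, |8|->9.5, |8|->9.5, |7|->7, |2|->2, |5|->4.5
Step 3: Attach original signs; sum ranks with positive sign and with negative sign.
W+ = 4.5 + 1 + 9.5 + 2 = 17
W- = 3 + 7 + 7 + 9.5 + 7 + 4.5 = 38
(Check: W+ + W- = 55 should equal n(n+1)/2 = 55.)
Step 4: Test statistic W = min(W+, W-) = 17.
Step 5: Ties in |d|, so use the tie-corrected normal approximation.
        E[W] = n(n+1)/4 = 10*11/4 = 27.5.
        Tie groups: |d|=5 (t=2), |d|=7 (t=3), |d|=8 (t=2); sum(t^3 - t) = 36.
        Var[W] = n(n+1)(2n+1)/24 - sum(t^3-t)/48 = 2310/24 - 36/48 = 95.5.
        z = (W - E[W]) / sqrt(Var[W]) = (17 - 27.5) / 9.7724 = -1.0745.
        Two-sided p = 2*Phi(z) = 0.282619.
Step 6: alpha = 0.1. fail to reject H0.

W+ = 17, W- = 38, W = min = 17, p = 0.282619, fail to reject H0.


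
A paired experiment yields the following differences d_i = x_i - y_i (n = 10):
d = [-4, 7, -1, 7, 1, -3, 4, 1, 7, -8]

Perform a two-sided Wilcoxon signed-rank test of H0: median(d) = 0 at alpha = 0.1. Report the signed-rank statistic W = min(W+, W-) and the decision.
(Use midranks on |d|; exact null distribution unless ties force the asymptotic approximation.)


Step 1: Drop any zero differences (none here) and take |d_i|.
|d| = [4, 7, 1, 7, 1, 3, 4, 1, 7, 8]
Step 2: Midrank |d_i| (ties get averaged ranks).
ranks: |4|->5.5, |7|->8, |1|->2, |7|->8, |1|->2, |3|->4, |4|->5.5, |1|->2, |7|->8, |8|->10
Step 3: Attach original signs; sum ranks with positive sign and with negative sign.
W+ = 8 + 8 + 2 + 5.5 + 2 + 8 = 33.5
W- = 5.5 + 2 + 4 + 10 = 21.5
(Check: W+ + W- = 55 should equal n(n+1)/2 = 55.)
Step 4: Test statistic W = min(W+, W-) = 21.5.
Step 5: Ties in |d|, so use the tie-corrected normal approximation.
        E[W] = n(n+1)/4 = 10*11/4 = 27.5.
        Tie groups: |d|=1 (t=3), |d|=4 (t=2), |d|=7 (t=3); sum(t^3 - t) = 54.
        Var[W] = n(n+1)(2n+1)/24 - sum(t^3-t)/48 = 2310/24 - 54/48 = 95.125.
        z = (W - E[W]) / sqrt(Var[W]) = (21.5 - 27.5) / 9.7532 = -0.6152.
        Two-sided p = 2*Phi(z) = 0.538434.
Step 6: alpha = 0.1. fail to reject H0.

W+ = 33.5, W- = 21.5, W = min = 21.5, p = 0.538434, fail to reject H0.


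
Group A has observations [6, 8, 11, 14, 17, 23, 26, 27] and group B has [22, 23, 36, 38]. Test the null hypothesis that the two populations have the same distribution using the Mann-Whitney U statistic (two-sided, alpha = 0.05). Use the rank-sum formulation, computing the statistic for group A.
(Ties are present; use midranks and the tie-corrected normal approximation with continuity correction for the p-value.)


Step 1: Combine and sort all 12 observations; assign midranks.
sorted (value, group): (6,X), (8,X), (11,X), (14,X), (17,X), (22,Y), (23,X), (23,Y), (26,X), (27,X), (36,Y), (38,Y)
ranks: 6->1, 8->2, 11->3, 14->4, 17->5, 22->6, 23->7.5, 23->7.5, 26->9, 27->10, 36->11, 38->12
Step 2: Rank sum for X: R1 = 1 + 2 + 3 + 4 + 5 + 7.5 + 9 + 10 = 41.5.
Step 3: U_X = R1 - n1(n1+1)/2 = 41.5 - 8*9/2 = 41.5 - 36 = 5.5.
       U_Y = n1*n2 - U_X = 32 - 5.5 = 26.5.
Step 4: Ties are present, so use the tie-corrected normal approximation (with continuity correction) for the p-value.
Step 5: p-value = 0.088869; compare to alpha = 0.05. fail to reject H0.

U_X = 5.5, p = 0.088869, fail to reject H0 at alpha = 0.05.


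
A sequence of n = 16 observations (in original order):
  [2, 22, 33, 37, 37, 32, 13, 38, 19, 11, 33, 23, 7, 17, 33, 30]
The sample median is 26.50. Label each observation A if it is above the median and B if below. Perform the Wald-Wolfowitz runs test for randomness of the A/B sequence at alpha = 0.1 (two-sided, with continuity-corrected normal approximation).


Step 1: Compute median = 26.50; label A = above, B = below.
Labels in order: BBAAAABABBABBBAA  (n_A = 8, n_B = 8)
Step 2: Count runs R = 8.
Step 3: Under H0 (random ordering), E[R] = 2*n_A*n_B/(n_A+n_B) + 1 = 2*8*8/16 + 1 = 9.0000.
        Var[R] = 2*n_A*n_B*(2*n_A*n_B - n_A - n_B) / ((n_A+n_B)^2 * (n_A+n_B-1)) = 14336/3840 = 3.7333.
        SD[R] = 1.9322.
Step 4: Continuity-corrected z = (R + 0.5 - E[R]) / SD[R] = (8 + 0.5 - 9.0000) / 1.9322 = -0.2588.
Step 5: Two-sided p-value via normal approximation = 2*(1 - Phi(|z|)) = 0.795809.
Step 6: alpha = 0.1. fail to reject H0.

R = 8, z = -0.2588, p = 0.795809, fail to reject H0.


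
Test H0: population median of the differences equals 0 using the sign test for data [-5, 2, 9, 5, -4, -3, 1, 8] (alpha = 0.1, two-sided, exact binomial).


Step 1: Discard zero differences. Original n = 8; n_eff = number of nonzero differences = 8.
Nonzero differences (with sign): -5, +2, +9, +5, -4, -3, +1, +8
Step 2: Count signs: positive = 5, negative = 3.
Step 3: Under H0: P(positive) = 0.5, so the number of positives S ~ Bin(8, 0.5).
Step 4: Two-sided exact p-value = sum of Bin(8,0.5) probabilities at or below the observed probability = 0.726562.
Step 5: alpha = 0.1. fail to reject H0.

n_eff = 8, pos = 5, neg = 3, p = 0.726562, fail to reject H0.


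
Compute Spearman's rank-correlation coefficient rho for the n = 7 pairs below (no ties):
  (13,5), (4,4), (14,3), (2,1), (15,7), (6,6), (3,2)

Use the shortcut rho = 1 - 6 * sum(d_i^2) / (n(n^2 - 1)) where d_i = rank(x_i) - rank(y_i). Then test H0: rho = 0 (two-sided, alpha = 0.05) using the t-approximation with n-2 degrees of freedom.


Step 1: Rank x and y separately (midranks; no ties here).
rank(x): 13->5, 4->3, 14->6, 2->1, 15->7, 6->4, 3->2
rank(y): 5->5, 4->4, 3->3, 1->1, 7->7, 6->6, 2->2
Step 2: d_i = R_x(i) - R_y(i); compute d_i^2.
  (5-5)^2=0, (3-4)^2=1, (6-3)^2=9, (1-1)^2=0, (7-7)^2=0, (4-6)^2=4, (2-2)^2=0
sum(d^2) = 14.
Step 3: rho = 1 - 6*14 / (7*(7^2 - 1)) = 1 - 84/336 = 0.750000.
Step 4: Under H0, t = rho * sqrt((n-2)/(1-rho^2)) = 2.5355 ~ t(5).
Step 5: Two-sided p-value from the t-distribution with 5 df = 0.052181.
Step 6: alpha = 0.05. fail to reject H0.

rho = 0.7500, p = 0.052181, fail to reject H0 at alpha = 0.05.


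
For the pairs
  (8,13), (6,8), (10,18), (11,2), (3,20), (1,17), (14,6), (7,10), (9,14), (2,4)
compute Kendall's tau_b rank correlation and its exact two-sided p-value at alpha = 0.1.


Step 1: Enumerate the 45 unordered pairs (i,j) with i<j and classify each by sign(x_j-x_i) * sign(y_j-y_i).
  (1,2):dx=-2,dy=-5->C; (1,3):dx=+2,dy=+5->C; (1,4):dx=+3,dy=-11->D; (1,5):dx=-5,dy=+7->D
  (1,6):dx=-7,dy=+4->D; (1,7):dx=+6,dy=-7->D; (1,8):dx=-1,dy=-3->C; (1,9):dx=+1,dy=+1->C
  (1,10):dx=-6,dy=-9->C; (2,3):dx=+4,dy=+10->C; (2,4):dx=+5,dy=-6->D; (2,5):dx=-3,dy=+12->D
  (2,6):dx=-5,dy=+9->D; (2,7):dx=+8,dy=-2->D; (2,8):dx=+1,dy=+2->C; (2,9):dx=+3,dy=+6->C
  (2,10):dx=-4,dy=-4->C; (3,4):dx=+1,dy=-16->D; (3,5):dx=-7,dy=+2->D; (3,6):dx=-9,dy=-1->C
  (3,7):dx=+4,dy=-12->D; (3,8):dx=-3,dy=-8->C; (3,9):dx=-1,dy=-4->C; (3,10):dx=-8,dy=-14->C
  (4,5):dx=-8,dy=+18->D; (4,6):dx=-10,dy=+15->D; (4,7):dx=+3,dy=+4->C; (4,8):dx=-4,dy=+8->D
  (4,9):dx=-2,dy=+12->D; (4,10):dx=-9,dy=+2->D; (5,6):dx=-2,dy=-3->C; (5,7):dx=+11,dy=-14->D
  (5,8):dx=+4,dy=-10->D; (5,9):dx=+6,dy=-6->D; (5,10):dx=-1,dy=-16->C; (6,7):dx=+13,dy=-11->D
  (6,8):dx=+6,dy=-7->D; (6,9):dx=+8,dy=-3->D; (6,10):dx=+1,dy=-13->D; (7,8):dx=-7,dy=+4->D
  (7,9):dx=-5,dy=+8->D; (7,10):dx=-12,dy=-2->C; (8,9):dx=+2,dy=+4->C; (8,10):dx=-5,dy=-6->C
  (9,10):dx=-7,dy=-10->C
Step 2: C = 20, D = 25, total pairs = 45.
Step 3: tau = (C - D)/(n(n-1)/2) = (20 - 25)/45 = -0.111111.
Step 4: Exact two-sided p-value (enumerate n! = 3628800 permutations of y under H0): p = 0.727490.
Step 5: alpha = 0.1. fail to reject H0.

tau_b = -0.1111 (C=20, D=25), p = 0.727490, fail to reject H0.


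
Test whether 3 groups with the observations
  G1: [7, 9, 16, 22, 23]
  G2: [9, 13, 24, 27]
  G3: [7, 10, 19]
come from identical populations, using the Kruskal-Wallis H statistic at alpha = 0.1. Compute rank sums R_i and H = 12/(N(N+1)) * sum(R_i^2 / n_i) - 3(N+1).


Step 1: Combine all N = 12 observations and assign midranks.
sorted (value, group, rank): (7,G1,1.5), (7,G3,1.5), (9,G1,3.5), (9,G2,3.5), (10,G3,5), (13,G2,6), (16,G1,7), (19,G3,8), (22,G1,9), (23,G1,10), (24,G2,11), (27,G2,12)
Step 2: Sum ranks within each group.
R_1 = 31 (n_1 = 5)
R_2 = 32.5 (n_2 = 4)
R_3 = 14.5 (n_3 = 3)
Step 3: H = 12/(N(N+1)) * sum(R_i^2/n_i) - 3(N+1)
     = 12/(12*13) * (31^2/5 + 32.5^2/4 + 14.5^2/3) - 3*13
     = 0.076923 * 526.346 - 39
     = 1.488141.
Step 4: Ties present; correction factor C = 1 - 12/(12^3 - 12) = 0.993007. Corrected H = 1.488141 / 0.993007 = 1.498621.
Step 5: Under H0, H ~ chi^2(2); p-value = 0.472692.
Step 6: alpha = 0.1. fail to reject H0.

H = 1.4986, df = 2, p = 0.472692, fail to reject H0.


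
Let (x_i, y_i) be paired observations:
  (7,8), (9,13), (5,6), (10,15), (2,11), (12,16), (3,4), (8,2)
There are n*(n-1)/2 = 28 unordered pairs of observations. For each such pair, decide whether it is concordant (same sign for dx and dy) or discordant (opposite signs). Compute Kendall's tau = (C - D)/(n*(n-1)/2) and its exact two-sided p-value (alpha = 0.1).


Step 1: Enumerate the 28 unordered pairs (i,j) with i<j and classify each by sign(x_j-x_i) * sign(y_j-y_i).
  (1,2):dx=+2,dy=+5->C; (1,3):dx=-2,dy=-2->C; (1,4):dx=+3,dy=+7->C; (1,5):dx=-5,dy=+3->D
  (1,6):dx=+5,dy=+8->C; (1,7):dx=-4,dy=-4->C; (1,8):dx=+1,dy=-6->D; (2,3):dx=-4,dy=-7->C
  (2,4):dx=+1,dy=+2->C; (2,5):dx=-7,dy=-2->C; (2,6):dx=+3,dy=+3->C; (2,7):dx=-6,dy=-9->C
  (2,8):dx=-1,dy=-11->C; (3,4):dx=+5,dy=+9->C; (3,5):dx=-3,dy=+5->D; (3,6):dx=+7,dy=+10->C
  (3,7):dx=-2,dy=-2->C; (3,8):dx=+3,dy=-4->D; (4,5):dx=-8,dy=-4->C; (4,6):dx=+2,dy=+1->C
  (4,7):dx=-7,dy=-11->C; (4,8):dx=-2,dy=-13->C; (5,6):dx=+10,dy=+5->C; (5,7):dx=+1,dy=-7->D
  (5,8):dx=+6,dy=-9->D; (6,7):dx=-9,dy=-12->C; (6,8):dx=-4,dy=-14->C; (7,8):dx=+5,dy=-2->D
Step 2: C = 21, D = 7, total pairs = 28.
Step 3: tau = (C - D)/(n(n-1)/2) = (21 - 7)/28 = 0.500000.
Step 4: Exact two-sided p-value (enumerate n! = 40320 permutations of y under H0): p = 0.108681.
Step 5: alpha = 0.1. fail to reject H0.

tau_b = 0.5000 (C=21, D=7), p = 0.108681, fail to reject H0.


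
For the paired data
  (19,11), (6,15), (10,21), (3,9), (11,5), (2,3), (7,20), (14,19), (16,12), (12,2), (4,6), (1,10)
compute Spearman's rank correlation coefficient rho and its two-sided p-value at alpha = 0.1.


Step 1: Rank x and y separately (midranks; no ties here).
rank(x): 19->12, 6->5, 10->7, 3->3, 11->8, 2->2, 7->6, 14->10, 16->11, 12->9, 4->4, 1->1
rank(y): 11->7, 15->9, 21->12, 9->5, 5->3, 3->2, 20->11, 19->10, 12->8, 2->1, 6->4, 10->6
Step 2: d_i = R_x(i) - R_y(i); compute d_i^2.
  (12-7)^2=25, (5-9)^2=16, (7-12)^2=25, (3-5)^2=4, (8-3)^2=25, (2-2)^2=0, (6-11)^2=25, (10-10)^2=0, (11-8)^2=9, (9-1)^2=64, (4-4)^2=0, (1-6)^2=25
sum(d^2) = 218.
Step 3: rho = 1 - 6*218 / (12*(12^2 - 1)) = 1 - 1308/1716 = 0.237762.
Step 4: Under H0, t = rho * sqrt((n-2)/(1-rho^2)) = 0.7741 ~ t(10).
Step 5: Two-sided p-value from the t-distribution with 10 df = 0.456801.
Step 6: alpha = 0.1. fail to reject H0.

rho = 0.2378, p = 0.456801, fail to reject H0 at alpha = 0.1.


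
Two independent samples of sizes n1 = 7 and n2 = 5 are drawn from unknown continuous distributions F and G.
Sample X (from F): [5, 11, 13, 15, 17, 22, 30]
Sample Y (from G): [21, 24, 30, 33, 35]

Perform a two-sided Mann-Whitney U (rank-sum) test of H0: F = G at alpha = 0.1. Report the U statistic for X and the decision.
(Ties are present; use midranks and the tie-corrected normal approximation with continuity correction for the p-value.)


Step 1: Combine and sort all 12 observations; assign midranks.
sorted (value, group): (5,X), (11,X), (13,X), (15,X), (17,X), (21,Y), (22,X), (24,Y), (30,X), (30,Y), (33,Y), (35,Y)
ranks: 5->1, 11->2, 13->3, 15->4, 17->5, 21->6, 22->7, 24->8, 30->9.5, 30->9.5, 33->11, 35->12
Step 2: Rank sum for X: R1 = 1 + 2 + 3 + 4 + 5 + 7 + 9.5 = 31.5.
Step 3: U_X = R1 - n1(n1+1)/2 = 31.5 - 7*8/2 = 31.5 - 28 = 3.5.
       U_Y = n1*n2 - U_X = 35 - 3.5 = 31.5.
Step 4: Ties are present, so use the tie-corrected normal approximation (with continuity correction) for the p-value.
Step 5: p-value = 0.028075; compare to alpha = 0.1. reject H0.

U_X = 3.5, p = 0.028075, reject H0 at alpha = 0.1.


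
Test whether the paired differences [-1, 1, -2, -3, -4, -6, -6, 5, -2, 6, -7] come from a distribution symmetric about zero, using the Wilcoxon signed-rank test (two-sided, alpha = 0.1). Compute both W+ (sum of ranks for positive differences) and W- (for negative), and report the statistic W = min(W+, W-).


Step 1: Drop any zero differences (none here) and take |d_i|.
|d| = [1, 1, 2, 3, 4, 6, 6, 5, 2, 6, 7]
Step 2: Midrank |d_i| (ties get averaged ranks).
ranks: |1|->1.5, |1|->1.5, |2|->3.5, |3|->5, |4|->6, |6|->9, |6|->9, |5|->7, |2|->3.5, |6|->9, |7|->11
Step 3: Attach original signs; sum ranks with positive sign and with negative sign.
W+ = 1.5 + 7 + 9 = 17.5
W- = 1.5 + 3.5 + 5 + 6 + 9 + 9 + 3.5 + 11 = 48.5
(Check: W+ + W- = 66 should equal n(n+1)/2 = 66.)
Step 4: Test statistic W = min(W+, W-) = 17.5.
Step 5: Ties in |d|, so use the tie-corrected normal approximation.
        E[W] = n(n+1)/4 = 11*12/4 = 33.
        Tie groups: |d|=1 (t=2), |d|=2 (t=2), |d|=6 (t=3); sum(t^3 - t) = 36.
        Var[W] = n(n+1)(2n+1)/24 - sum(t^3-t)/48 = 3036/24 - 36/48 = 125.75.
        z = (W - E[W]) / sqrt(Var[W]) = (17.5 - 33) / 11.2138 = -1.3822.
        Two-sided p = 2*Phi(z) = 0.166904.
Step 6: alpha = 0.1. fail to reject H0.

W+ = 17.5, W- = 48.5, W = min = 17.5, p = 0.166904, fail to reject H0.


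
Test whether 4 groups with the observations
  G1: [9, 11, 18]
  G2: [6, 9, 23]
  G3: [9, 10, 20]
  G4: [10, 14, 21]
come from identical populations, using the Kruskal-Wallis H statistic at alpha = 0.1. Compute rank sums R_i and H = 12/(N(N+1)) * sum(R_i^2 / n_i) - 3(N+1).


Step 1: Combine all N = 12 observations and assign midranks.
sorted (value, group, rank): (6,G2,1), (9,G1,3), (9,G2,3), (9,G3,3), (10,G3,5.5), (10,G4,5.5), (11,G1,7), (14,G4,8), (18,G1,9), (20,G3,10), (21,G4,11), (23,G2,12)
Step 2: Sum ranks within each group.
R_1 = 19 (n_1 = 3)
R_2 = 16 (n_2 = 3)
R_3 = 18.5 (n_3 = 3)
R_4 = 24.5 (n_4 = 3)
Step 3: H = 12/(N(N+1)) * sum(R_i^2/n_i) - 3(N+1)
     = 12/(12*13) * (19^2/3 + 16^2/3 + 18.5^2/3 + 24.5^2/3) - 3*13
     = 0.076923 * 519.833 - 39
     = 0.987179.
Step 4: Ties present; correction factor C = 1 - 30/(12^3 - 12) = 0.982517. Corrected H = 0.987179 / 0.982517 = 1.004745.
Step 5: Under H0, H ~ chi^2(3); p-value = 0.800104.
Step 6: alpha = 0.1. fail to reject H0.

H = 1.0047, df = 3, p = 0.800104, fail to reject H0.


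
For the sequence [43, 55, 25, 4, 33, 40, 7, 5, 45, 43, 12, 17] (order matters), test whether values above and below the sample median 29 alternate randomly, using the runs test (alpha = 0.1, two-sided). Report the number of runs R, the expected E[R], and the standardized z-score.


Step 1: Compute median = 29; label A = above, B = below.
Labels in order: AABBAABBAABB  (n_A = 6, n_B = 6)
Step 2: Count runs R = 6.
Step 3: Under H0 (random ordering), E[R] = 2*n_A*n_B/(n_A+n_B) + 1 = 2*6*6/12 + 1 = 7.0000.
        Var[R] = 2*n_A*n_B*(2*n_A*n_B - n_A - n_B) / ((n_A+n_B)^2 * (n_A+n_B-1)) = 4320/1584 = 2.7273.
        SD[R] = 1.6514.
Step 4: Continuity-corrected z = (R + 0.5 - E[R]) / SD[R] = (6 + 0.5 - 7.0000) / 1.6514 = -0.3028.
Step 5: Two-sided p-value via normal approximation = 2*(1 - Phi(|z|)) = 0.762069.
Step 6: alpha = 0.1. fail to reject H0.

R = 6, z = -0.3028, p = 0.762069, fail to reject H0.


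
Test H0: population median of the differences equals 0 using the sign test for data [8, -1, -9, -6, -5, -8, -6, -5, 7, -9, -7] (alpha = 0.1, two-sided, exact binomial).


Step 1: Discard zero differences. Original n = 11; n_eff = number of nonzero differences = 11.
Nonzero differences (with sign): +8, -1, -9, -6, -5, -8, -6, -5, +7, -9, -7
Step 2: Count signs: positive = 2, negative = 9.
Step 3: Under H0: P(positive) = 0.5, so the number of positives S ~ Bin(11, 0.5).
Step 4: Two-sided exact p-value = sum of Bin(11,0.5) probabilities at or below the observed probability = 0.065430.
Step 5: alpha = 0.1. reject H0.

n_eff = 11, pos = 2, neg = 9, p = 0.065430, reject H0.


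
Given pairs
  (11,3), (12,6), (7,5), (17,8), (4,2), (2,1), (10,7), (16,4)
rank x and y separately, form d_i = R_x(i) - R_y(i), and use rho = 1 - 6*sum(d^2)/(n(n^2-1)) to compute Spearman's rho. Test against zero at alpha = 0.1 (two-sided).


Step 1: Rank x and y separately (midranks; no ties here).
rank(x): 11->5, 12->6, 7->3, 17->8, 4->2, 2->1, 10->4, 16->7
rank(y): 3->3, 6->6, 5->5, 8->8, 2->2, 1->1, 7->7, 4->4
Step 2: d_i = R_x(i) - R_y(i); compute d_i^2.
  (5-3)^2=4, (6-6)^2=0, (3-5)^2=4, (8-8)^2=0, (2-2)^2=0, (1-1)^2=0, (4-7)^2=9, (7-4)^2=9
sum(d^2) = 26.
Step 3: rho = 1 - 6*26 / (8*(8^2 - 1)) = 1 - 156/504 = 0.690476.
Step 4: Under H0, t = rho * sqrt((n-2)/(1-rho^2)) = 2.3382 ~ t(6).
Step 5: Two-sided p-value from the t-distribution with 6 df = 0.057990.
Step 6: alpha = 0.1. reject H0.

rho = 0.6905, p = 0.057990, reject H0 at alpha = 0.1.


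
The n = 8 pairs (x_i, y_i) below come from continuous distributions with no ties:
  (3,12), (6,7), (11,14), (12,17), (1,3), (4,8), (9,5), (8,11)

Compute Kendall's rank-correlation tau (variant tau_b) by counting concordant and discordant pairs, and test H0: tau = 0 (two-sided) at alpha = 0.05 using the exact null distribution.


Step 1: Enumerate the 28 unordered pairs (i,j) with i<j and classify each by sign(x_j-x_i) * sign(y_j-y_i).
  (1,2):dx=+3,dy=-5->D; (1,3):dx=+8,dy=+2->C; (1,4):dx=+9,dy=+5->C; (1,5):dx=-2,dy=-9->C
  (1,6):dx=+1,dy=-4->D; (1,7):dx=+6,dy=-7->D; (1,8):dx=+5,dy=-1->D; (2,3):dx=+5,dy=+7->C
  (2,4):dx=+6,dy=+10->C; (2,5):dx=-5,dy=-4->C; (2,6):dx=-2,dy=+1->D; (2,7):dx=+3,dy=-2->D
  (2,8):dx=+2,dy=+4->C; (3,4):dx=+1,dy=+3->C; (3,5):dx=-10,dy=-11->C; (3,6):dx=-7,dy=-6->C
  (3,7):dx=-2,dy=-9->C; (3,8):dx=-3,dy=-3->C; (4,5):dx=-11,dy=-14->C; (4,6):dx=-8,dy=-9->C
  (4,7):dx=-3,dy=-12->C; (4,8):dx=-4,dy=-6->C; (5,6):dx=+3,dy=+5->C; (5,7):dx=+8,dy=+2->C
  (5,8):dx=+7,dy=+8->C; (6,7):dx=+5,dy=-3->D; (6,8):dx=+4,dy=+3->C; (7,8):dx=-1,dy=+6->D
Step 2: C = 20, D = 8, total pairs = 28.
Step 3: tau = (C - D)/(n(n-1)/2) = (20 - 8)/28 = 0.428571.
Step 4: Exact two-sided p-value (enumerate n! = 40320 permutations of y under H0): p = 0.178869.
Step 5: alpha = 0.05. fail to reject H0.

tau_b = 0.4286 (C=20, D=8), p = 0.178869, fail to reject H0.


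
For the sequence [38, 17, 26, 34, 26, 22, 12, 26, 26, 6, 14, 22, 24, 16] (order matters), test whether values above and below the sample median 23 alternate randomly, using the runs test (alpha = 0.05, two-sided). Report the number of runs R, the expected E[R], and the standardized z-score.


Step 1: Compute median = 23; label A = above, B = below.
Labels in order: ABAAABBAABBBAB  (n_A = 7, n_B = 7)
Step 2: Count runs R = 8.
Step 3: Under H0 (random ordering), E[R] = 2*n_A*n_B/(n_A+n_B) + 1 = 2*7*7/14 + 1 = 8.0000.
        Var[R] = 2*n_A*n_B*(2*n_A*n_B - n_A - n_B) / ((n_A+n_B)^2 * (n_A+n_B-1)) = 8232/2548 = 3.2308.
        SD[R] = 1.7974.
Step 4: R = E[R], so z = 0 with no continuity correction.
Step 5: Two-sided p-value via normal approximation = 2*(1 - Phi(|z|)) = 1.000000.
Step 6: alpha = 0.05. fail to reject H0.

R = 8, z = 0.0000, p = 1.000000, fail to reject H0.


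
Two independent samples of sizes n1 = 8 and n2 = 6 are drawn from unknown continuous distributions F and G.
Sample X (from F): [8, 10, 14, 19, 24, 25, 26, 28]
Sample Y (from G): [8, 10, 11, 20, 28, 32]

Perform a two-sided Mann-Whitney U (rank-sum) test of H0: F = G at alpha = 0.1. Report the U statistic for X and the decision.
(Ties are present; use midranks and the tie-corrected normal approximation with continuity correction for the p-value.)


Step 1: Combine and sort all 14 observations; assign midranks.
sorted (value, group): (8,X), (8,Y), (10,X), (10,Y), (11,Y), (14,X), (19,X), (20,Y), (24,X), (25,X), (26,X), (28,X), (28,Y), (32,Y)
ranks: 8->1.5, 8->1.5, 10->3.5, 10->3.5, 11->5, 14->6, 19->7, 20->8, 24->9, 25->10, 26->11, 28->12.5, 28->12.5, 32->14
Step 2: Rank sum for X: R1 = 1.5 + 3.5 + 6 + 7 + 9 + 10 + 11 + 12.5 = 60.5.
Step 3: U_X = R1 - n1(n1+1)/2 = 60.5 - 8*9/2 = 60.5 - 36 = 24.5.
       U_Y = n1*n2 - U_X = 48 - 24.5 = 23.5.
Step 4: Ties are present, so use the tie-corrected normal approximation (with continuity correction) for the p-value.
Step 5: p-value = 1.000000; compare to alpha = 0.1. fail to reject H0.

U_X = 24.5, p = 1.000000, fail to reject H0 at alpha = 0.1.


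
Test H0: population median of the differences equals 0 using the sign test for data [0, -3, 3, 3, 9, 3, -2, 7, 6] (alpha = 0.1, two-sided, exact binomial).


Step 1: Discard zero differences. Original n = 9; n_eff = number of nonzero differences = 8.
Nonzero differences (with sign): -3, +3, +3, +9, +3, -2, +7, +6
Step 2: Count signs: positive = 6, negative = 2.
Step 3: Under H0: P(positive) = 0.5, so the number of positives S ~ Bin(8, 0.5).
Step 4: Two-sided exact p-value = sum of Bin(8,0.5) probabilities at or below the observed probability = 0.289062.
Step 5: alpha = 0.1. fail to reject H0.

n_eff = 8, pos = 6, neg = 2, p = 0.289062, fail to reject H0.


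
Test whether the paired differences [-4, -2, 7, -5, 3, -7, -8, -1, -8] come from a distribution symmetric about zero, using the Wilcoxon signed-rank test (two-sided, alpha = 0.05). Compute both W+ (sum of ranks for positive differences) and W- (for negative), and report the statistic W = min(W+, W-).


Step 1: Drop any zero differences (none here) and take |d_i|.
|d| = [4, 2, 7, 5, 3, 7, 8, 1, 8]
Step 2: Midrank |d_i| (ties get averaged ranks).
ranks: |4|->4, |2|->2, |7|->6.5, |5|->5, |3|->3, |7|->6.5, |8|->8.5, |1|->1, |8|->8.5
Step 3: Attach original signs; sum ranks with positive sign and with negative sign.
W+ = 6.5 + 3 = 9.5
W- = 4 + 2 + 5 + 6.5 + 8.5 + 1 + 8.5 = 35.5
(Check: W+ + W- = 45 should equal n(n+1)/2 = 45.)
Step 4: Test statistic W = min(W+, W-) = 9.5.
Step 5: Ties in |d|, so use the tie-corrected normal approximation.
        E[W] = n(n+1)/4 = 9*10/4 = 22.5.
        Tie groups: |d|=7 (t=2), |d|=8 (t=2); sum(t^3 - t) = 12.
        Var[W] = n(n+1)(2n+1)/24 - sum(t^3-t)/48 = 1710/24 - 12/48 = 71.
        z = (W - E[W]) / sqrt(Var[W]) = (9.5 - 22.5) / 8.4261 = -1.5428.
        Two-sided p = 2*Phi(z) = 0.122875.
Step 6: alpha = 0.05. fail to reject H0.

W+ = 9.5, W- = 35.5, W = min = 9.5, p = 0.122875, fail to reject H0.


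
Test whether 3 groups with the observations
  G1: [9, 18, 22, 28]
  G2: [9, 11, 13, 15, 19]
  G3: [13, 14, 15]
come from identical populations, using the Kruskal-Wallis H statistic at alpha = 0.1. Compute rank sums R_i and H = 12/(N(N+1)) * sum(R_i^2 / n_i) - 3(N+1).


Step 1: Combine all N = 12 observations and assign midranks.
sorted (value, group, rank): (9,G1,1.5), (9,G2,1.5), (11,G2,3), (13,G2,4.5), (13,G3,4.5), (14,G3,6), (15,G2,7.5), (15,G3,7.5), (18,G1,9), (19,G2,10), (22,G1,11), (28,G1,12)
Step 2: Sum ranks within each group.
R_1 = 33.5 (n_1 = 4)
R_2 = 26.5 (n_2 = 5)
R_3 = 18 (n_3 = 3)
Step 3: H = 12/(N(N+1)) * sum(R_i^2/n_i) - 3(N+1)
     = 12/(12*13) * (33.5^2/4 + 26.5^2/5 + 18^2/3) - 3*13
     = 0.076923 * 529.013 - 39
     = 1.693269.
Step 4: Ties present; correction factor C = 1 - 18/(12^3 - 12) = 0.989510. Corrected H = 1.693269 / 0.989510 = 1.711219.
Step 5: Under H0, H ~ chi^2(2); p-value = 0.425024.
Step 6: alpha = 0.1. fail to reject H0.

H = 1.7112, df = 2, p = 0.425024, fail to reject H0.


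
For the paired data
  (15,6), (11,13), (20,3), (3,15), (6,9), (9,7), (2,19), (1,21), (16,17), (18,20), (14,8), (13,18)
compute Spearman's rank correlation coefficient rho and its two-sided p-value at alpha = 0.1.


Step 1: Rank x and y separately (midranks; no ties here).
rank(x): 15->9, 11->6, 20->12, 3->3, 6->4, 9->5, 2->2, 1->1, 16->10, 18->11, 14->8, 13->7
rank(y): 6->2, 13->6, 3->1, 15->7, 9->5, 7->3, 19->10, 21->12, 17->8, 20->11, 8->4, 18->9
Step 2: d_i = R_x(i) - R_y(i); compute d_i^2.
  (9-2)^2=49, (6-6)^2=0, (12-1)^2=121, (3-7)^2=16, (4-5)^2=1, (5-3)^2=4, (2-10)^2=64, (1-12)^2=121, (10-8)^2=4, (11-11)^2=0, (8-4)^2=16, (7-9)^2=4
sum(d^2) = 400.
Step 3: rho = 1 - 6*400 / (12*(12^2 - 1)) = 1 - 2400/1716 = -0.398601.
Step 4: Under H0, t = rho * sqrt((n-2)/(1-rho^2)) = -1.3744 ~ t(10).
Step 5: Two-sided p-value from the t-distribution with 10 df = 0.199335.
Step 6: alpha = 0.1. fail to reject H0.

rho = -0.3986, p = 0.199335, fail to reject H0 at alpha = 0.1.


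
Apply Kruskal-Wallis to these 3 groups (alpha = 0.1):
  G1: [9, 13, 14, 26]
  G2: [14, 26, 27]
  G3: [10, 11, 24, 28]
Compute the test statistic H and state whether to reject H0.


Step 1: Combine all N = 11 observations and assign midranks.
sorted (value, group, rank): (9,G1,1), (10,G3,2), (11,G3,3), (13,G1,4), (14,G1,5.5), (14,G2,5.5), (24,G3,7), (26,G1,8.5), (26,G2,8.5), (27,G2,10), (28,G3,11)
Step 2: Sum ranks within each group.
R_1 = 19 (n_1 = 4)
R_2 = 24 (n_2 = 3)
R_3 = 23 (n_3 = 4)
Step 3: H = 12/(N(N+1)) * sum(R_i^2/n_i) - 3(N+1)
     = 12/(11*12) * (19^2/4 + 24^2/3 + 23^2/4) - 3*12
     = 0.090909 * 414.5 - 36
     = 1.681818.
Step 4: Ties present; correction factor C = 1 - 12/(11^3 - 11) = 0.990909. Corrected H = 1.681818 / 0.990909 = 1.697248.
Step 5: Under H0, H ~ chi^2(2); p-value = 0.428004.
Step 6: alpha = 0.1. fail to reject H0.

H = 1.6972, df = 2, p = 0.428004, fail to reject H0.


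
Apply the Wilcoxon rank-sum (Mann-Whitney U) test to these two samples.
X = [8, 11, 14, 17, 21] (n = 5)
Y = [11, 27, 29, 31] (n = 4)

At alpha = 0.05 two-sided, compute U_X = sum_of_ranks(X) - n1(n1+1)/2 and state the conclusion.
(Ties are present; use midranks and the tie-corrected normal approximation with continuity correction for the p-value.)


Step 1: Combine and sort all 9 observations; assign midranks.
sorted (value, group): (8,X), (11,X), (11,Y), (14,X), (17,X), (21,X), (27,Y), (29,Y), (31,Y)
ranks: 8->1, 11->2.5, 11->2.5, 14->4, 17->5, 21->6, 27->7, 29->8, 31->9
Step 2: Rank sum for X: R1 = 1 + 2.5 + 4 + 5 + 6 = 18.5.
Step 3: U_X = R1 - n1(n1+1)/2 = 18.5 - 5*6/2 = 18.5 - 15 = 3.5.
       U_Y = n1*n2 - U_X = 20 - 3.5 = 16.5.
Step 4: Ties are present, so use the tie-corrected normal approximation (with continuity correction) for the p-value.
Step 5: p-value = 0.139983; compare to alpha = 0.05. fail to reject H0.

U_X = 3.5, p = 0.139983, fail to reject H0 at alpha = 0.05.


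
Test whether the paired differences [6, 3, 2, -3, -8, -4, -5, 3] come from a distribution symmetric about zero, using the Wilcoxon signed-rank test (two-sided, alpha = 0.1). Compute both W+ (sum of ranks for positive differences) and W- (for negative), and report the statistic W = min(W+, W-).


Step 1: Drop any zero differences (none here) and take |d_i|.
|d| = [6, 3, 2, 3, 8, 4, 5, 3]
Step 2: Midrank |d_i| (ties get averaged ranks).
ranks: |6|->7, |3|->3, |2|->1, |3|->3, |8|->8, |4|->5, |5|->6, |3|->3
Step 3: Attach original signs; sum ranks with positive sign and with negative sign.
W+ = 7 + 3 + 1 + 3 = 14
W- = 3 + 8 + 5 + 6 = 22
(Check: W+ + W- = 36 should equal n(n+1)/2 = 36.)
Step 4: Test statistic W = min(W+, W-) = 14.
Step 5: Ties in |d|, so use the tie-corrected normal approximation.
        E[W] = n(n+1)/4 = 8*9/4 = 18.
        Tie groups: |d|=3 (t=3); sum(t^3 - t) = 24.
        Var[W] = n(n+1)(2n+1)/24 - sum(t^3-t)/48 = 1224/24 - 24/48 = 50.5.
        z = (W - E[W]) / sqrt(Var[W]) = (14 - 18) / 7.1063 = -0.5629.
        Two-sided p = 2*Phi(z) = 0.573518.
Step 6: alpha = 0.1. fail to reject H0.

W+ = 14, W- = 22, W = min = 14, p = 0.573518, fail to reject H0.


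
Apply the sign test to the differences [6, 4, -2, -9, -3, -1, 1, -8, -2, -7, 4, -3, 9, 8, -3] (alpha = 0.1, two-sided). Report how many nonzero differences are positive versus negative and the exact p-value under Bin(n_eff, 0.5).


Step 1: Discard zero differences. Original n = 15; n_eff = number of nonzero differences = 15.
Nonzero differences (with sign): +6, +4, -2, -9, -3, -1, +1, -8, -2, -7, +4, -3, +9, +8, -3
Step 2: Count signs: positive = 6, negative = 9.
Step 3: Under H0: P(positive) = 0.5, so the number of positives S ~ Bin(15, 0.5).
Step 4: Two-sided exact p-value = sum of Bin(15,0.5) probabilities at or below the observed probability = 0.607239.
Step 5: alpha = 0.1. fail to reject H0.

n_eff = 15, pos = 6, neg = 9, p = 0.607239, fail to reject H0.


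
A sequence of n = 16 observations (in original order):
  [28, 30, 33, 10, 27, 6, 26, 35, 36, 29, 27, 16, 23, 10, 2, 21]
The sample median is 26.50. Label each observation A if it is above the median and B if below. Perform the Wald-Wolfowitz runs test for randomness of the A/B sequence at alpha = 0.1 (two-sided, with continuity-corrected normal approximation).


Step 1: Compute median = 26.50; label A = above, B = below.
Labels in order: AAABABBAAAABBBBB  (n_A = 8, n_B = 8)
Step 2: Count runs R = 6.
Step 3: Under H0 (random ordering), E[R] = 2*n_A*n_B/(n_A+n_B) + 1 = 2*8*8/16 + 1 = 9.0000.
        Var[R] = 2*n_A*n_B*(2*n_A*n_B - n_A - n_B) / ((n_A+n_B)^2 * (n_A+n_B-1)) = 14336/3840 = 3.7333.
        SD[R] = 1.9322.
Step 4: Continuity-corrected z = (R + 0.5 - E[R]) / SD[R] = (6 + 0.5 - 9.0000) / 1.9322 = -1.2939.
Step 5: Two-sided p-value via normal approximation = 2*(1 - Phi(|z|)) = 0.195709.
Step 6: alpha = 0.1. fail to reject H0.

R = 6, z = -1.2939, p = 0.195709, fail to reject H0.


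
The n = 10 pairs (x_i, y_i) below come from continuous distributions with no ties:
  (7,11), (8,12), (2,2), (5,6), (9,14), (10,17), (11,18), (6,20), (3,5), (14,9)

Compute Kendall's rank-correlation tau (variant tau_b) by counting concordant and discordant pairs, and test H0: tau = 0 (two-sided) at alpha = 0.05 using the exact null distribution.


Step 1: Enumerate the 45 unordered pairs (i,j) with i<j and classify each by sign(x_j-x_i) * sign(y_j-y_i).
  (1,2):dx=+1,dy=+1->C; (1,3):dx=-5,dy=-9->C; (1,4):dx=-2,dy=-5->C; (1,5):dx=+2,dy=+3->C
  (1,6):dx=+3,dy=+6->C; (1,7):dx=+4,dy=+7->C; (1,8):dx=-1,dy=+9->D; (1,9):dx=-4,dy=-6->C
  (1,10):dx=+7,dy=-2->D; (2,3):dx=-6,dy=-10->C; (2,4):dx=-3,dy=-6->C; (2,5):dx=+1,dy=+2->C
  (2,6):dx=+2,dy=+5->C; (2,7):dx=+3,dy=+6->C; (2,8):dx=-2,dy=+8->D; (2,9):dx=-5,dy=-7->C
  (2,10):dx=+6,dy=-3->D; (3,4):dx=+3,dy=+4->C; (3,5):dx=+7,dy=+12->C; (3,6):dx=+8,dy=+15->C
  (3,7):dx=+9,dy=+16->C; (3,8):dx=+4,dy=+18->C; (3,9):dx=+1,dy=+3->C; (3,10):dx=+12,dy=+7->C
  (4,5):dx=+4,dy=+8->C; (4,6):dx=+5,dy=+11->C; (4,7):dx=+6,dy=+12->C; (4,8):dx=+1,dy=+14->C
  (4,9):dx=-2,dy=-1->C; (4,10):dx=+9,dy=+3->C; (5,6):dx=+1,dy=+3->C; (5,7):dx=+2,dy=+4->C
  (5,8):dx=-3,dy=+6->D; (5,9):dx=-6,dy=-9->C; (5,10):dx=+5,dy=-5->D; (6,7):dx=+1,dy=+1->C
  (6,8):dx=-4,dy=+3->D; (6,9):dx=-7,dy=-12->C; (6,10):dx=+4,dy=-8->D; (7,8):dx=-5,dy=+2->D
  (7,9):dx=-8,dy=-13->C; (7,10):dx=+3,dy=-9->D; (8,9):dx=-3,dy=-15->C; (8,10):dx=+8,dy=-11->D
  (9,10):dx=+11,dy=+4->C
Step 2: C = 34, D = 11, total pairs = 45.
Step 3: tau = (C - D)/(n(n-1)/2) = (34 - 11)/45 = 0.511111.
Step 4: Exact two-sided p-value (enumerate n! = 3628800 permutations of y under H0): p = 0.046623.
Step 5: alpha = 0.05. reject H0.

tau_b = 0.5111 (C=34, D=11), p = 0.046623, reject H0.


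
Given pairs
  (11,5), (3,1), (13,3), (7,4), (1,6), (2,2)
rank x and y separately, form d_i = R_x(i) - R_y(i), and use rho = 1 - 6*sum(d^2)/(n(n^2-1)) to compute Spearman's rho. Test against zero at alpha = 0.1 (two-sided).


Step 1: Rank x and y separately (midranks; no ties here).
rank(x): 11->5, 3->3, 13->6, 7->4, 1->1, 2->2
rank(y): 5->5, 1->1, 3->3, 4->4, 6->6, 2->2
Step 2: d_i = R_x(i) - R_y(i); compute d_i^2.
  (5-5)^2=0, (3-1)^2=4, (6-3)^2=9, (4-4)^2=0, (1-6)^2=25, (2-2)^2=0
sum(d^2) = 38.
Step 3: rho = 1 - 6*38 / (6*(6^2 - 1)) = 1 - 228/210 = -0.085714.
Step 4: Under H0, t = rho * sqrt((n-2)/(1-rho^2)) = -0.1721 ~ t(4).
Step 5: Two-sided p-value from the t-distribution with 4 df = 0.871743.
Step 6: alpha = 0.1. fail to reject H0.

rho = -0.0857, p = 0.871743, fail to reject H0 at alpha = 0.1.


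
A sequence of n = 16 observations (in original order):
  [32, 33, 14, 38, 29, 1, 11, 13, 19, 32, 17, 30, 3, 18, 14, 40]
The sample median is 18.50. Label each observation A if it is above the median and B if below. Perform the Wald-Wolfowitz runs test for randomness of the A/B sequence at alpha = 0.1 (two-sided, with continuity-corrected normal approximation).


Step 1: Compute median = 18.50; label A = above, B = below.
Labels in order: AABAABBBAABABBBA  (n_A = 8, n_B = 8)
Step 2: Count runs R = 9.
Step 3: Under H0 (random ordering), E[R] = 2*n_A*n_B/(n_A+n_B) + 1 = 2*8*8/16 + 1 = 9.0000.
        Var[R] = 2*n_A*n_B*(2*n_A*n_B - n_A - n_B) / ((n_A+n_B)^2 * (n_A+n_B-1)) = 14336/3840 = 3.7333.
        SD[R] = 1.9322.
Step 4: R = E[R], so z = 0 with no continuity correction.
Step 5: Two-sided p-value via normal approximation = 2*(1 - Phi(|z|)) = 1.000000.
Step 6: alpha = 0.1. fail to reject H0.

R = 9, z = 0.0000, p = 1.000000, fail to reject H0.


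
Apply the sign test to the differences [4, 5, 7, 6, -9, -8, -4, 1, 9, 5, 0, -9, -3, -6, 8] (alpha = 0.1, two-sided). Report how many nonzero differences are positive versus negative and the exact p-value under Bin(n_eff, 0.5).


Step 1: Discard zero differences. Original n = 15; n_eff = number of nonzero differences = 14.
Nonzero differences (with sign): +4, +5, +7, +6, -9, -8, -4, +1, +9, +5, -9, -3, -6, +8
Step 2: Count signs: positive = 8, negative = 6.
Step 3: Under H0: P(positive) = 0.5, so the number of positives S ~ Bin(14, 0.5).
Step 4: Two-sided exact p-value = sum of Bin(14,0.5) probabilities at or below the observed probability = 0.790527.
Step 5: alpha = 0.1. fail to reject H0.

n_eff = 14, pos = 8, neg = 6, p = 0.790527, fail to reject H0.


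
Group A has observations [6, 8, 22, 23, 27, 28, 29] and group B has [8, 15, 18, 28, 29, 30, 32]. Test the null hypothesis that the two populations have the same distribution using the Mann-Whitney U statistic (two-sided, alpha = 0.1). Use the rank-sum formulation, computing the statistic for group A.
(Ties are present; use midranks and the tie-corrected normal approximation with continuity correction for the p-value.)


Step 1: Combine and sort all 14 observations; assign midranks.
sorted (value, group): (6,X), (8,X), (8,Y), (15,Y), (18,Y), (22,X), (23,X), (27,X), (28,X), (28,Y), (29,X), (29,Y), (30,Y), (32,Y)
ranks: 6->1, 8->2.5, 8->2.5, 15->4, 18->5, 22->6, 23->7, 27->8, 28->9.5, 28->9.5, 29->11.5, 29->11.5, 30->13, 32->14
Step 2: Rank sum for X: R1 = 1 + 2.5 + 6 + 7 + 8 + 9.5 + 11.5 = 45.5.
Step 3: U_X = R1 - n1(n1+1)/2 = 45.5 - 7*8/2 = 45.5 - 28 = 17.5.
       U_Y = n1*n2 - U_X = 49 - 17.5 = 31.5.
Step 4: Ties are present, so use the tie-corrected normal approximation (with continuity correction) for the p-value.
Step 5: p-value = 0.404681; compare to alpha = 0.1. fail to reject H0.

U_X = 17.5, p = 0.404681, fail to reject H0 at alpha = 0.1.


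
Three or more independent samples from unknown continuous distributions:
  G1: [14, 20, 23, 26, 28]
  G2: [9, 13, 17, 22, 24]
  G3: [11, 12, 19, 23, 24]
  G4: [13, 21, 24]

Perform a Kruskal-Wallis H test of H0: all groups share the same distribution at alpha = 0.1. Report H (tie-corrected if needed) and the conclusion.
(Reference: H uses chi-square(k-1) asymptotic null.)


Step 1: Combine all N = 18 observations and assign midranks.
sorted (value, group, rank): (9,G2,1), (11,G3,2), (12,G3,3), (13,G2,4.5), (13,G4,4.5), (14,G1,6), (17,G2,7), (19,G3,8), (20,G1,9), (21,G4,10), (22,G2,11), (23,G1,12.5), (23,G3,12.5), (24,G2,15), (24,G3,15), (24,G4,15), (26,G1,17), (28,G1,18)
Step 2: Sum ranks within each group.
R_1 = 62.5 (n_1 = 5)
R_2 = 38.5 (n_2 = 5)
R_3 = 40.5 (n_3 = 5)
R_4 = 29.5 (n_4 = 3)
Step 3: H = 12/(N(N+1)) * sum(R_i^2/n_i) - 3(N+1)
     = 12/(18*19) * (62.5^2/5 + 38.5^2/5 + 40.5^2/5 + 29.5^2/3) - 3*19
     = 0.035088 * 1695.83 - 57
     = 2.502924.
Step 4: Ties present; correction factor C = 1 - 36/(18^3 - 18) = 0.993808. Corrected H = 2.502924 / 0.993808 = 2.518519.
Step 5: Under H0, H ~ chi^2(3); p-value = 0.471954.
Step 6: alpha = 0.1. fail to reject H0.

H = 2.5185, df = 3, p = 0.471954, fail to reject H0.


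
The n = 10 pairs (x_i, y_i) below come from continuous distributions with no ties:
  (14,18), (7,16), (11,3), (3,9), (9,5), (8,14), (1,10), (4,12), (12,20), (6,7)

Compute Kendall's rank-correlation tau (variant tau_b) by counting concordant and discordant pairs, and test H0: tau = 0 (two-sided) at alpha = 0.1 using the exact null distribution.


Step 1: Enumerate the 45 unordered pairs (i,j) with i<j and classify each by sign(x_j-x_i) * sign(y_j-y_i).
  (1,2):dx=-7,dy=-2->C; (1,3):dx=-3,dy=-15->C; (1,4):dx=-11,dy=-9->C; (1,5):dx=-5,dy=-13->C
  (1,6):dx=-6,dy=-4->C; (1,7):dx=-13,dy=-8->C; (1,8):dx=-10,dy=-6->C; (1,9):dx=-2,dy=+2->D
  (1,10):dx=-8,dy=-11->C; (2,3):dx=+4,dy=-13->D; (2,4):dx=-4,dy=-7->C; (2,5):dx=+2,dy=-11->D
  (2,6):dx=+1,dy=-2->D; (2,7):dx=-6,dy=-6->C; (2,8):dx=-3,dy=-4->C; (2,9):dx=+5,dy=+4->C
  (2,10):dx=-1,dy=-9->C; (3,4):dx=-8,dy=+6->D; (3,5):dx=-2,dy=+2->D; (3,6):dx=-3,dy=+11->D
  (3,7):dx=-10,dy=+7->D; (3,8):dx=-7,dy=+9->D; (3,9):dx=+1,dy=+17->C; (3,10):dx=-5,dy=+4->D
  (4,5):dx=+6,dy=-4->D; (4,6):dx=+5,dy=+5->C; (4,7):dx=-2,dy=+1->D; (4,8):dx=+1,dy=+3->C
  (4,9):dx=+9,dy=+11->C; (4,10):dx=+3,dy=-2->D; (5,6):dx=-1,dy=+9->D; (5,7):dx=-8,dy=+5->D
  (5,8):dx=-5,dy=+7->D; (5,9):dx=+3,dy=+15->C; (5,10):dx=-3,dy=+2->D; (6,7):dx=-7,dy=-4->C
  (6,8):dx=-4,dy=-2->C; (6,9):dx=+4,dy=+6->C; (6,10):dx=-2,dy=-7->C; (7,8):dx=+3,dy=+2->C
  (7,9):dx=+11,dy=+10->C; (7,10):dx=+5,dy=-3->D; (8,9):dx=+8,dy=+8->C; (8,10):dx=+2,dy=-5->D
  (9,10):dx=-6,dy=-13->C
Step 2: C = 26, D = 19, total pairs = 45.
Step 3: tau = (C - D)/(n(n-1)/2) = (26 - 19)/45 = 0.155556.
Step 4: Exact two-sided p-value (enumerate n! = 3628800 permutations of y under H0): p = 0.600654.
Step 5: alpha = 0.1. fail to reject H0.

tau_b = 0.1556 (C=26, D=19), p = 0.600654, fail to reject H0.


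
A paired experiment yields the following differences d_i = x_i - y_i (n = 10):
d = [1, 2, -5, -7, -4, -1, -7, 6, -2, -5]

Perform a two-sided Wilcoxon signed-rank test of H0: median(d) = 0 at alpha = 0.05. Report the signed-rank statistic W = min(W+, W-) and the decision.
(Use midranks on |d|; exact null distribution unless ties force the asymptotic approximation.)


Step 1: Drop any zero differences (none here) and take |d_i|.
|d| = [1, 2, 5, 7, 4, 1, 7, 6, 2, 5]
Step 2: Midrank |d_i| (ties get averaged ranks).
ranks: |1|->1.5, |2|->3.5, |5|->6.5, |7|->9.5, |4|->5, |1|->1.5, |7|->9.5, |6|->8, |2|->3.5, |5|->6.5
Step 3: Attach original signs; sum ranks with positive sign and with negative sign.
W+ = 1.5 + 3.5 + 8 = 13
W- = 6.5 + 9.5 + 5 + 1.5 + 9.5 + 3.5 + 6.5 = 42
(Check: W+ + W- = 55 should equal n(n+1)/2 = 55.)
Step 4: Test statistic W = min(W+, W-) = 13.
Step 5: Ties in |d|, so use the tie-corrected normal approximation.
        E[W] = n(n+1)/4 = 10*11/4 = 27.5.
        Tie groups: |d|=1 (t=2), |d|=2 (t=2), |d|=5 (t=2), |d|=7 (t=2); sum(t^3 - t) = 24.
        Var[W] = n(n+1)(2n+1)/24 - sum(t^3-t)/48 = 2310/24 - 24/48 = 95.75.
        z = (W - E[W]) / sqrt(Var[W]) = (13 - 27.5) / 9.7852 = -1.4818.
        Two-sided p = 2*Phi(z) = 0.138385.
Step 6: alpha = 0.05. fail to reject H0.

W+ = 13, W- = 42, W = min = 13, p = 0.138385, fail to reject H0.
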